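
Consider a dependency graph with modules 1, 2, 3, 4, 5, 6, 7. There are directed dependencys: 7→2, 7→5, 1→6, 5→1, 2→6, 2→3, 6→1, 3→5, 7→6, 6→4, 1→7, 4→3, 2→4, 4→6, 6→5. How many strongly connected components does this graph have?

1

{1, 2, 3, 4, 5, 6, 7} are all mutually reachable — one SCC of size 7.
That gives 1 strongly connected component.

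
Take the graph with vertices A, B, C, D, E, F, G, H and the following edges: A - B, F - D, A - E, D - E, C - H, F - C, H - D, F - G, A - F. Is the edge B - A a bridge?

Yes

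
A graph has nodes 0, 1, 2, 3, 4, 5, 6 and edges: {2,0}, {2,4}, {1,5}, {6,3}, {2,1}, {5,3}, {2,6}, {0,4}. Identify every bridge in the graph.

none

The edges on the cycle 2-0-4-2 are not bridges since each lies on that cycle.
Every edge lies on some cycle, so there are no bridges.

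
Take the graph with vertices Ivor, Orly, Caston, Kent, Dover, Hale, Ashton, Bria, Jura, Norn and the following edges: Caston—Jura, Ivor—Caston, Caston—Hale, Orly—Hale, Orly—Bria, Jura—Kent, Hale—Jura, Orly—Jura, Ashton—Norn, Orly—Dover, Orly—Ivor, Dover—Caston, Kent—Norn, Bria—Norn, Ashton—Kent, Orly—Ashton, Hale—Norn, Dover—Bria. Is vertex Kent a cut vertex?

Deleting Kent leaves 1 component (was 1) (its neighbors Jura, Norn, Ashton remain connected to each other), so Kent is not a cut vertex.

No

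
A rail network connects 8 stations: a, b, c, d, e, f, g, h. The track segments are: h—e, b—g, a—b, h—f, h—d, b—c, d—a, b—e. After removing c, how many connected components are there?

With c gone, the remaining components are: {a, b, d, e, f, g, h}.
That is 1 component.

1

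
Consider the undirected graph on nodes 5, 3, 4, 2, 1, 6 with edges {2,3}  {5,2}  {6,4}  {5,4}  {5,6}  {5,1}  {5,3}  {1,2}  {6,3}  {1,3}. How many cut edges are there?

0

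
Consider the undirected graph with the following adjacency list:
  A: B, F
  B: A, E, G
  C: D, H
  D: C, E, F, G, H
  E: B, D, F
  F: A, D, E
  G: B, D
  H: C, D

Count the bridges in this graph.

The edges on the cycle D-C-H-D are not bridges since each lies on that cycle.
Every edge lies on some cycle, so there are no bridges.

0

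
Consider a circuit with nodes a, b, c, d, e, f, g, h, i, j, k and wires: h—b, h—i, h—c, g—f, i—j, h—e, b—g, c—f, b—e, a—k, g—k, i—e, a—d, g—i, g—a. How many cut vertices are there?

3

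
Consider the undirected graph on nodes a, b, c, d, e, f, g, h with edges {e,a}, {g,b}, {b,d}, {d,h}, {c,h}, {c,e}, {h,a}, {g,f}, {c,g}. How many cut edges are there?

1

The edges on the cycle c-e-a-h-d-b-g-c are not bridges since each lies on that cycle.
But removing g - f disconnects g from f — this is a bridge.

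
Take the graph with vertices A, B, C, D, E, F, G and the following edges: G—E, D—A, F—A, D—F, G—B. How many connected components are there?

C is isolated — a component by itself.
Starting from A we can reach A, D, F. That is one component of size 3.
Starting from B we can reach B, E, G. That is one component of size 3.
Total: 3 components.

3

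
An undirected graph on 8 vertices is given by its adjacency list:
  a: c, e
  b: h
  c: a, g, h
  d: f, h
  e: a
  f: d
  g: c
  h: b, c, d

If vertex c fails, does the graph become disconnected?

Deleting c raises the number of components from 1 to 3, so c is a cut vertex.

Yes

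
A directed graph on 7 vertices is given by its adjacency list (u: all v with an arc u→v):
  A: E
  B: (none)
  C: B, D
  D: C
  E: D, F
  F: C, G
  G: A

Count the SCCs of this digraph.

{A, E, F, G} are all mutually reachable — one SCC of size 4.
{C, D} are all mutually reachable — one SCC of size 2.
{B} is an SCC by itself.
That gives 3 strongly connected components.

3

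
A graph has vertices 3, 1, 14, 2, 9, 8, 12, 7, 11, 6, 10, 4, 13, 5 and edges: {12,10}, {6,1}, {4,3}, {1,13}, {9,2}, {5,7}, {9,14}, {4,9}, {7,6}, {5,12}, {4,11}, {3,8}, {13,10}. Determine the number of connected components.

2

Starting from 1 we can reach 1, 5, 6, 7, 10, 12, 13. That is one component of size 7.
Starting from 2 we can reach 2, 3, 4, 8, 9, 11, 14. That is one component of size 7.
Total: 2 components.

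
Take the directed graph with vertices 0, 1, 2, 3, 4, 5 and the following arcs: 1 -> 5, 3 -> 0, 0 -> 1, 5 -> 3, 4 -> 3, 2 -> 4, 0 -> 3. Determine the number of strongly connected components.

3

{0, 1, 3, 5} are all mutually reachable — one SCC of size 4.
{4} is an SCC by itself.
{2} is an SCC by itself.
That gives 3 strongly connected components.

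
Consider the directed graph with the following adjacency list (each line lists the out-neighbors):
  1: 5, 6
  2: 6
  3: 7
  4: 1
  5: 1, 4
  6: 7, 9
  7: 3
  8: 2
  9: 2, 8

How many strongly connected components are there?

{2, 6, 8, 9} are all mutually reachable — one SCC of size 4.
{1, 4, 5} are all mutually reachable — one SCC of size 3.
{3, 7} are all mutually reachable — one SCC of size 2.
That gives 3 strongly connected components.

3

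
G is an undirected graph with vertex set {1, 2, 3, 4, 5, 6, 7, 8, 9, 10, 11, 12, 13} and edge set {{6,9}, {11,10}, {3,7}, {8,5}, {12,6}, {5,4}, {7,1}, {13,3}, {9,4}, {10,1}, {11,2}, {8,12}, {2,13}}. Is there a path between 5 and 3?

The component containing 5 is {4, 5, 6, 8, 9, 12}, and 3 is not in it.

No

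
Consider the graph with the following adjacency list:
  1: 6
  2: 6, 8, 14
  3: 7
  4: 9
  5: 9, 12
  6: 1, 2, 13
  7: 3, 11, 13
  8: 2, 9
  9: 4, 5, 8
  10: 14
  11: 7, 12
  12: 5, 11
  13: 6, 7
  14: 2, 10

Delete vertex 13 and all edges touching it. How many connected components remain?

1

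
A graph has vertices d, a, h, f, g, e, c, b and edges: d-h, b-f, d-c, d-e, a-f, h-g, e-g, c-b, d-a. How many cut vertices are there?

Removing d increases the component count from 1 to 2, so d is a cut vertex.
By contrast removing e leaves 1 component; it is not a cut vertex. No other vertex is a cut vertex either.

1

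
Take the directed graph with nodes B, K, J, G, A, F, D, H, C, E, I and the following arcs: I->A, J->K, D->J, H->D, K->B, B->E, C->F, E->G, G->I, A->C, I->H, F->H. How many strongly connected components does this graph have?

{A, B, C, D, E, F, G, H, I, J, K} are all mutually reachable — one SCC of size 11.
That gives 1 strongly connected component.

1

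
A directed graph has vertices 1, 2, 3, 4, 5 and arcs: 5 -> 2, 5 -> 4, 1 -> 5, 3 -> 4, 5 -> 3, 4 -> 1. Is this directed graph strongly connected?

There is no directed path from 2 to 1, so the graph is not strongly connected.

No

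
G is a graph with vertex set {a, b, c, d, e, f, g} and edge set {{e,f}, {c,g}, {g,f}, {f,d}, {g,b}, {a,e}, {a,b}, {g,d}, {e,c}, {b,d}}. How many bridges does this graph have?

0

The edges on the cycle e-c-g-f-e are not bridges since each lies on that cycle.
Every edge lies on some cycle, so there are no bridges.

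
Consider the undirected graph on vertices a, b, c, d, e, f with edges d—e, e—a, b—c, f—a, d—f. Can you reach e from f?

Yes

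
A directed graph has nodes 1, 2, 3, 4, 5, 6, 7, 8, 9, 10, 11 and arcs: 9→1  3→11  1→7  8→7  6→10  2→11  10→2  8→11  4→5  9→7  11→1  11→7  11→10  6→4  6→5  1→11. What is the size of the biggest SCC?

{1, 2, 10, 11} are all mutually reachable — one SCC of size 4.
{5} is an SCC by itself.
{8} is an SCC by itself.
{4} is an SCC by itself.
{9} is an SCC by itself.
(and 3 more singleton SCCs)
The largest has 4 vertices.

4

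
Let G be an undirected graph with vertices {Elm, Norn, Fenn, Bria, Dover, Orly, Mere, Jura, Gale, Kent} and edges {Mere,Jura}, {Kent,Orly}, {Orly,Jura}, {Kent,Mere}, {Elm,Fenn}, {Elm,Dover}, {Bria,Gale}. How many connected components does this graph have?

Norn is isolated — a component by itself.
Starting from Bria we can reach Bria, Gale. That is one component of size 2.
Starting from Elm we can reach Elm, Fenn, Dover. That is one component of size 3.
Starting from Jura we can reach Jura, Kent, Mere, Orly. That is one component of size 4.
Total: 4 components.

4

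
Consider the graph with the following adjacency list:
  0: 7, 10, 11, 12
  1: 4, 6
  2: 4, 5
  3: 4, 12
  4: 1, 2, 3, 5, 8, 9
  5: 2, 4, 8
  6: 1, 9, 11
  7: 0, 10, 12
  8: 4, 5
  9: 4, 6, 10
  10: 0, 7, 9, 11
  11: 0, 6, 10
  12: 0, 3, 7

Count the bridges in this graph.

The edges on the cycle 4-8-5-4 are not bridges since each lies on that cycle.
Every edge lies on some cycle, so there are no bridges.

0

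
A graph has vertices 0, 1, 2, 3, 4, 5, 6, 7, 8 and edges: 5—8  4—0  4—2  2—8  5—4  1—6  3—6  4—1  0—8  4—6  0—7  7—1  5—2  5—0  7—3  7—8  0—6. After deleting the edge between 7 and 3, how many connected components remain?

1

7 and 3 are still connected via 7-0-6-3, so the component count stays at 1.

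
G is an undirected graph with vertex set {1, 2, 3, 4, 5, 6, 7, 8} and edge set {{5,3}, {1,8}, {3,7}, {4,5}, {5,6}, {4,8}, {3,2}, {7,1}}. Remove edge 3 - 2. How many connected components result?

Before removal there is 1 component.
3 - 2 is a bridge — removing it separates 3's side from 2's side.
After removal: 2 components.

2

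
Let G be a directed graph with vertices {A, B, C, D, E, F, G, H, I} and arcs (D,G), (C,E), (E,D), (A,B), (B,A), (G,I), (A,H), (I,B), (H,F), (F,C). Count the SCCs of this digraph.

1

{A, B, C, D, E, F, G, H, I} are all mutually reachable — one SCC of size 9.
That gives 1 strongly connected component.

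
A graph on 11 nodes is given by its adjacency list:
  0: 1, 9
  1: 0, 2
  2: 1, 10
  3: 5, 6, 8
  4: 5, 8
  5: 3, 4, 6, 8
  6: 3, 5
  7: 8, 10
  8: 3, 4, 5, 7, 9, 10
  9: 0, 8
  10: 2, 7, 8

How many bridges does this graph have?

The edges on the cycle 8-3-6-5-8 are not bridges since each lies on that cycle.
Every edge lies on some cycle, so there are no bridges.

0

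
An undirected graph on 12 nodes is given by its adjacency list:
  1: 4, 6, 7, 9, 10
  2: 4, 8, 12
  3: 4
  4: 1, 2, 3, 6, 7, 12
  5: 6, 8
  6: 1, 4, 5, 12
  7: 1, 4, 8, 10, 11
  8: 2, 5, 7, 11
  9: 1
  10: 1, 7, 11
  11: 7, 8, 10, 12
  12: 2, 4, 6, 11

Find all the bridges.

1-9, 3-4

The edges on the cycle 7-11-8-7 are not bridges since each lies on that cycle.
But removing 3-4 disconnects 3 from 4; removing 9-1 disconnects 9 from 1 — these are bridges.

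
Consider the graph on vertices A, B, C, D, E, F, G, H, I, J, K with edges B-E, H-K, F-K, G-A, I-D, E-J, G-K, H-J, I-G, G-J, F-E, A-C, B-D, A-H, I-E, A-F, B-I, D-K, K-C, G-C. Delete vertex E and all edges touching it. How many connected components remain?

1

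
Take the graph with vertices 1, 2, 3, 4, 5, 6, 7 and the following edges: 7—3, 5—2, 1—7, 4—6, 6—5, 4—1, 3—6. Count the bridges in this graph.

2

The edges on the cycle 4-1-7-3-6-4 are not bridges since each lies on that cycle.
But removing 6—5 disconnects 6 from 5; removing 5—2 disconnects 5 from 2 — these are bridges.
That makes 2 bridges.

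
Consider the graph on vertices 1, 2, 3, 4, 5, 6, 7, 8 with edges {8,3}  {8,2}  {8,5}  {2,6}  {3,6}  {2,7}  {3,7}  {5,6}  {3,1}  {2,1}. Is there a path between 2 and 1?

From 2 we can reach 1, 2, 3, 5, 6, 7, 8, which includes 1.

Yes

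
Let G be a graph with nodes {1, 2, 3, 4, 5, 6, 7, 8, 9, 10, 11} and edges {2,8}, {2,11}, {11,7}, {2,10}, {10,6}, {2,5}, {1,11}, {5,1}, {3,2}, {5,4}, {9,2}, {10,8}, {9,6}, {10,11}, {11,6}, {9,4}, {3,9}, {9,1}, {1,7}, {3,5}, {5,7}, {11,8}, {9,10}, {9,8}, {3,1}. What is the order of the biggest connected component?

Starting from 1 we can reach 1, 2, 3, 4, 5, 6, 7, 8, 9, 10, 11. That is one component of size 11.
The largest has 11 vertices.

11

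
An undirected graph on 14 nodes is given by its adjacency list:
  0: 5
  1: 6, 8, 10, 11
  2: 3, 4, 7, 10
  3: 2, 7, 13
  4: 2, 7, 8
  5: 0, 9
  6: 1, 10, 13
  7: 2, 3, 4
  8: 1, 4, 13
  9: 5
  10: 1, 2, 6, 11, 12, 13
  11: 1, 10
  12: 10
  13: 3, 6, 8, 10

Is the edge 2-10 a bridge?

After removing 2-10, the path 2-3-13-10 still connects them, so the edge is not a bridge.

No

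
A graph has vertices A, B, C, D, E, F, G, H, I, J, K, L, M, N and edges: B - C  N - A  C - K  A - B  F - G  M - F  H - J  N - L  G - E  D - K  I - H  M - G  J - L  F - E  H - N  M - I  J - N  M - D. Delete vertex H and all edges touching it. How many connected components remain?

1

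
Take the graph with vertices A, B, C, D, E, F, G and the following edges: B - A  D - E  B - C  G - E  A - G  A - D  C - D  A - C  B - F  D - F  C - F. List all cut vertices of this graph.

Removing B, for instance, still leaves 1 component. No single vertex removal increases the component count — the graph has no articulation points.

none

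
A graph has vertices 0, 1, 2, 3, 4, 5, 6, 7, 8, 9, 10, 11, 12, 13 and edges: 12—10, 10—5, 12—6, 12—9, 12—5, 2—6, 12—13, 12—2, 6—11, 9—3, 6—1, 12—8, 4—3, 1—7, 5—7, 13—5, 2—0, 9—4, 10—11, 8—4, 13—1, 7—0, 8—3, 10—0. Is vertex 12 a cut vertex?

Yes

Deleting 12 raises the number of components from 1 to 2, so 12 is a cut vertex.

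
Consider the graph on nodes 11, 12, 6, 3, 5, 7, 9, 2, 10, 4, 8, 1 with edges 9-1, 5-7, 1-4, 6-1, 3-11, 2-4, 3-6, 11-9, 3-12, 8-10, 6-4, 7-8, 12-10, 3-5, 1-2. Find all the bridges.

The edges on the cycle 1-2-4-1 are not bridges since each lies on that cycle.
Every edge lies on some cycle, so there are no bridges.

none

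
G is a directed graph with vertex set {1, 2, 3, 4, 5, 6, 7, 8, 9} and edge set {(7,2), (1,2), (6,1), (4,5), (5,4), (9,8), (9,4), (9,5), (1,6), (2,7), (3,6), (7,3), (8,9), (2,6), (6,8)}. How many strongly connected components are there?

3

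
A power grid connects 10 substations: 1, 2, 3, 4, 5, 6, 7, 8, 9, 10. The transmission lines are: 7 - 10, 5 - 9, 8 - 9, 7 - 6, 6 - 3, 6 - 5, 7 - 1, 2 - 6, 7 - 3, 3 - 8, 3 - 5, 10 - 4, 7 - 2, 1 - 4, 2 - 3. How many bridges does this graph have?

0

The edges on the cycle 7-1-4-10-7 are not bridges since each lies on that cycle.
Every edge lies on some cycle, so there are no bridges.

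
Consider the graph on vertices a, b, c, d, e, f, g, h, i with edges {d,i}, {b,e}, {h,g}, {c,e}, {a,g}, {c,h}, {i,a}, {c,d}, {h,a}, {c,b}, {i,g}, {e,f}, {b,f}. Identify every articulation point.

Removing c increases the component count from 1 to 2, so c is a cut vertex.
By contrast removing f leaves 1 component; it is not a cut vertex. No other vertex is a cut vertex either.

c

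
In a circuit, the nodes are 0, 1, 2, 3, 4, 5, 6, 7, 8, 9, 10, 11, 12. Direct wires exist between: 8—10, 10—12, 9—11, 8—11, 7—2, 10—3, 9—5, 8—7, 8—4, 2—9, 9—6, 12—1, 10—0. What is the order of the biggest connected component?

13

Starting from 0 we can reach 0, 1, 2, 3, 4, 5, 6, 7, 8, 9, 10, 11, 12. That is one component of size 13.
The largest has 13 vertices.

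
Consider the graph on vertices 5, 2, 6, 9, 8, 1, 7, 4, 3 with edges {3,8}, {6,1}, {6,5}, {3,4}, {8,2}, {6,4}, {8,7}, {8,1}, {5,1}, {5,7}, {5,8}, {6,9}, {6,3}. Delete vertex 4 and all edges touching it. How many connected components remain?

1

With 4 gone, the remaining components are: {1, 2, 3, 5, 6, 7, 8, 9}.
That is 1 component.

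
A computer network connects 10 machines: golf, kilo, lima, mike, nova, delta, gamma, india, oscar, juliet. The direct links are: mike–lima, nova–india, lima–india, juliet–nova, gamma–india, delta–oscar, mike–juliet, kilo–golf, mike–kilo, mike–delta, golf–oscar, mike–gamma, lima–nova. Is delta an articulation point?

Deleting delta leaves 1 component (was 1) (its neighbors mike, oscar remain connected to each other), so delta is not a cut vertex.

No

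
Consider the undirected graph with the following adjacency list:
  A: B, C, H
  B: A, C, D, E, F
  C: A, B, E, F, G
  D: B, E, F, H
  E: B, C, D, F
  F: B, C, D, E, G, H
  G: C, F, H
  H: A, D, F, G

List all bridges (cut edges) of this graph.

none

The edges on the cycle F-D-B-F are not bridges since each lies on that cycle.
Every edge lies on some cycle, so there are no bridges.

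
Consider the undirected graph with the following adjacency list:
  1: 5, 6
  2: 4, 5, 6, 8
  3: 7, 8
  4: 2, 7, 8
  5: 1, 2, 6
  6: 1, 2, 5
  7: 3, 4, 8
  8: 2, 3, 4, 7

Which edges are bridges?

none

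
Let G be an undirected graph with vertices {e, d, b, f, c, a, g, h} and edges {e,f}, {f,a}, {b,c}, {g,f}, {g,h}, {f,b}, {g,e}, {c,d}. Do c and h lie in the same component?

From c we can reach a, b, c, d, e, f, g, h, which includes h.

Yes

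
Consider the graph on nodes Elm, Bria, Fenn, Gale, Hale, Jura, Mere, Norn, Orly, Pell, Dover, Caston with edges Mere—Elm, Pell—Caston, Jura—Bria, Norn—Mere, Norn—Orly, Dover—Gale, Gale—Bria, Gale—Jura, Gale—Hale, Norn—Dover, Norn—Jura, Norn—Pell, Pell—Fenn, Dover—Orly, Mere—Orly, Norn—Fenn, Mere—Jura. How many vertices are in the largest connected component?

12

Starting from Elm we can reach Elm, Bria, Fenn, Gale, Hale, Jura, Mere, Norn, Orly, Pell, Dover, Caston. That is one component of size 12.
The largest has 12 vertices.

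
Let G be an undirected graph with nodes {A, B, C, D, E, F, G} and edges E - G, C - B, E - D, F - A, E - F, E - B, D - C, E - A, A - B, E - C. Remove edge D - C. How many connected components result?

D and C are still connected via D-E-C, so the component count stays at 1.

1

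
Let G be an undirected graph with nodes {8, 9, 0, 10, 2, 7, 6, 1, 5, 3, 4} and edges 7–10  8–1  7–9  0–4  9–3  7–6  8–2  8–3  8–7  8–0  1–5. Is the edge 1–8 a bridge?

Yes

Removing 1–8 leaves no path between 1 and 8: the component count goes from 1 to 2. So it is a bridge.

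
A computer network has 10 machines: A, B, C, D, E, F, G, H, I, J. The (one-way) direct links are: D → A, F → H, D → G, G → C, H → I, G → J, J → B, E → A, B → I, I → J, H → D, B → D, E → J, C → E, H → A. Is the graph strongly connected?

No

There is no directed path from J to H, so the graph is not strongly connected.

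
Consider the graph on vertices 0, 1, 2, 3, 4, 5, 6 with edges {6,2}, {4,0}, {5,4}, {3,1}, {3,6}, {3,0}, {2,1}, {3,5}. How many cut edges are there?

The edges on the cycle 3-6-2-1-3 are not bridges since each lies on that cycle.
Every edge lies on some cycle, so there are no bridges.

0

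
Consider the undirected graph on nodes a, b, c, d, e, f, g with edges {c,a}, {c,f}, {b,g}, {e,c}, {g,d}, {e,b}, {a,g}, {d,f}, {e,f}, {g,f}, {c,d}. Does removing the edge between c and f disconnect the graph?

After removing c-f, the path c-e-f still connects them, so the edge is not a bridge.

No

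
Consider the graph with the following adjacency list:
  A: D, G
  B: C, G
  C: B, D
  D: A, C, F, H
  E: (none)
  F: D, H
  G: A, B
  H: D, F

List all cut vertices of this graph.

Removing D increases the component count from 2 to 3, so D is a cut vertex.
By contrast removing C leaves 2 components; it is not a cut vertex. No other vertex is a cut vertex either.

D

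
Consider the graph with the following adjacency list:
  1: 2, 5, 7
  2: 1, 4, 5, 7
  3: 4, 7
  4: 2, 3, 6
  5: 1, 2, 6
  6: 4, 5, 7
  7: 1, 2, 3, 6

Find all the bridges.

The edges on the cycle 5-6-4-3-7-1-5 are not bridges since each lies on that cycle.
Every edge lies on some cycle, so there are no bridges.

none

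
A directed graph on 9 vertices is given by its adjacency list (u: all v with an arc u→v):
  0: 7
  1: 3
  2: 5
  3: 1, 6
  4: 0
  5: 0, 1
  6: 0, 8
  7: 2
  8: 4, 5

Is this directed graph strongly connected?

From 2 we can reach every vertex (0, 1, 2, 3, 4, 5, 6, 7, 8), and every vertex can reach 2 (0, 1, 2, 3, 4, 5, 6, 7, 8). So the whole graph is one strongly connected component.

Yes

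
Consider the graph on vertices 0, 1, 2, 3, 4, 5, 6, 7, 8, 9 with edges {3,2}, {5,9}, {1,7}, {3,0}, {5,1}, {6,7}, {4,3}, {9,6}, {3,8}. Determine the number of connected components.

Starting from 1 we can reach 1, 5, 6, 7, 9. That is one component of size 5.
Starting from 0 we can reach 0, 2, 3, 4, 8. That is one component of size 5.
Total: 2 components.

2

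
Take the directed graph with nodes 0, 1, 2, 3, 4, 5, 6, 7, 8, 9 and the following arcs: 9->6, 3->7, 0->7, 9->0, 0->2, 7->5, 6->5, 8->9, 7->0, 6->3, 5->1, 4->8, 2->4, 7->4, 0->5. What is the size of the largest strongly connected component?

{0, 2, 3, 4, 6, 7, 8, 9} are all mutually reachable — one SCC of size 8.
{1} is an SCC by itself.
{5} is an SCC by itself.
The largest has 8 vertices.

8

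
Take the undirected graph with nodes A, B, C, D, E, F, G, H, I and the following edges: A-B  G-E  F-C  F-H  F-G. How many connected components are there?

4

I is isolated — a component by itself.
D is isolated — a component by itself.
Starting from A we can reach A, B. That is one component of size 2.
Starting from C we can reach C, E, F, G, H. That is one component of size 5.
Total: 4 components.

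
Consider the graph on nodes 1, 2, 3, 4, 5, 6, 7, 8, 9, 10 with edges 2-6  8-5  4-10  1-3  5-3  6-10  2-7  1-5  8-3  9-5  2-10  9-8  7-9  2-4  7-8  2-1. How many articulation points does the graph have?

Removing 2 increases the component count from 1 to 2, so 2 is a cut vertex.
By contrast removing 10 leaves 1 component; it is not a cut vertex. No other vertex is a cut vertex either.

1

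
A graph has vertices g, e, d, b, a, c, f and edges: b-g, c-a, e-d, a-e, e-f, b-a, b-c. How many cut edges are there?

4

The edges on the cycle b-c-a-b are not bridges since each lies on that cycle.
But removing e-f disconnects e from f; removing e-d disconnects e from d; removing a-e disconnects a from e; removing b-g disconnects b from g — these are bridges.
That makes 4 bridges.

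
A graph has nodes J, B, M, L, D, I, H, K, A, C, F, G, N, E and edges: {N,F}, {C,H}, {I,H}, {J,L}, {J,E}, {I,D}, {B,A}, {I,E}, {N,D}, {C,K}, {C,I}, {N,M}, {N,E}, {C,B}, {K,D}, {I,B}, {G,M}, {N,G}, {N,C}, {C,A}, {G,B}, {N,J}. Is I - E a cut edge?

After removing I - E, the path I-C-N-E still connects them, so the edge is not a bridge.

No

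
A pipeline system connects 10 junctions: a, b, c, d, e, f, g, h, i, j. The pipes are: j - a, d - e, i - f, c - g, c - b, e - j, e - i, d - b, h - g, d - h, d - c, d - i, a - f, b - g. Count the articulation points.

Removing d increases the component count from 1 to 2, so d is a cut vertex.
By contrast removing j leaves 1 component; it is not a cut vertex. No other vertex is a cut vertex either.

1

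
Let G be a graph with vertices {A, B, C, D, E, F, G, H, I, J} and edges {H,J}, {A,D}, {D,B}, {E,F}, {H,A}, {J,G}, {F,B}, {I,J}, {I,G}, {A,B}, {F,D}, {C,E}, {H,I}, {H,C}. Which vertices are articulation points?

Removing H increases the component count from 1 to 2, so H is a cut vertex.
By contrast removing F leaves 1 component; it is not a cut vertex. No other vertex is a cut vertex either.

H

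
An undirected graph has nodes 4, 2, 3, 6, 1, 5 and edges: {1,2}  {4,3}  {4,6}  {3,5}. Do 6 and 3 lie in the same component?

Yes

From 6 we can reach 3, 4, 5, 6, which includes 3.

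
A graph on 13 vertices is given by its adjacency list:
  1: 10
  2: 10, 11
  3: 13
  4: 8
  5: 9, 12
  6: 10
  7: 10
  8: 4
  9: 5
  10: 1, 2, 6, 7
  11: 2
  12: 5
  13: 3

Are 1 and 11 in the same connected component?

Yes

From 1 we can reach 1, 2, 6, 7, 10, 11, which includes 11.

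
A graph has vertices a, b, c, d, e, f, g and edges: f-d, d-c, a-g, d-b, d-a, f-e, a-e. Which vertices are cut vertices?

a, d

Removing a increases the component count from 1 to 2, so a is a cut vertex.
Removing d increases the component count from 1 to 3, so d is a cut vertex.
By contrast removing c leaves 1 component; it is not a cut vertex. No other vertex is a cut vertex either.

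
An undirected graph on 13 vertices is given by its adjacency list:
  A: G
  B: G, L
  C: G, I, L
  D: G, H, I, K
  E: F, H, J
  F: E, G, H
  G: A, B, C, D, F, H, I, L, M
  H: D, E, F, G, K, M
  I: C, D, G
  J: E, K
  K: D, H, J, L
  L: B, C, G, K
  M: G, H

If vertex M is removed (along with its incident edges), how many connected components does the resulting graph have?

1

With M gone, the remaining components are: {A, B, C, D, E, F, G, H, I, J, K, L}.
That is 1 component.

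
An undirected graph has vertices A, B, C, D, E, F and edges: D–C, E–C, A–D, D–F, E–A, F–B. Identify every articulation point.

D, F

Removing D increases the component count from 1 to 2, so D is a cut vertex.
Removing F increases the component count from 1 to 2, so F is a cut vertex.
By contrast removing E leaves 1 component; it is not a cut vertex. No other vertex is a cut vertex either.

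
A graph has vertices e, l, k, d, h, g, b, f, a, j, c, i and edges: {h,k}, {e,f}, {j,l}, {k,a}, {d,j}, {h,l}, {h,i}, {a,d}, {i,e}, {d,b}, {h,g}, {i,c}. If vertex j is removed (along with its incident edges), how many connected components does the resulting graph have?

1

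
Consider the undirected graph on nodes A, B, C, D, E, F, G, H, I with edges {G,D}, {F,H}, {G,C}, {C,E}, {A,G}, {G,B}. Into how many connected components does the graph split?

I is isolated — a component by itself.
Starting from F we can reach F, H. That is one component of size 2.
Starting from A we can reach A, B, C, D, E, G. That is one component of size 6.
Total: 3 components.

3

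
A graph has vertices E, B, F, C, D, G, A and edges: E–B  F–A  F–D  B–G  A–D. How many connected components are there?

C is isolated — a component by itself.
Starting from B we can reach B, E, G. That is one component of size 3.
Starting from A we can reach A, D, F. That is one component of size 3.
Total: 3 components.

3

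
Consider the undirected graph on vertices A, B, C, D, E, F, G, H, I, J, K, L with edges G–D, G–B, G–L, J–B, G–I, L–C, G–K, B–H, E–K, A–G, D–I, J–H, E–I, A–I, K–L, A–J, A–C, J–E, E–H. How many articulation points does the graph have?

Removing E, for instance, still leaves 2 components. No single vertex removal increases the component count — the graph has no articulation points.

0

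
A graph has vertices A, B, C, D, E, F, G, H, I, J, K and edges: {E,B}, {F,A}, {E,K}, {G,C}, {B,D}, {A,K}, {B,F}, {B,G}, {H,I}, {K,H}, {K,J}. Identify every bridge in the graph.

The edges on the cycle E-B-F-A-K-E are not bridges since each lies on that cycle.
But removing B-G disconnects B from G; removing K-H disconnects K from H; removing G-C disconnects G from C; removing H-I disconnects H from I — these are bridges.
In total 6 edges are bridges.

B-D, B-G, C-G, H-I, H-K, J-K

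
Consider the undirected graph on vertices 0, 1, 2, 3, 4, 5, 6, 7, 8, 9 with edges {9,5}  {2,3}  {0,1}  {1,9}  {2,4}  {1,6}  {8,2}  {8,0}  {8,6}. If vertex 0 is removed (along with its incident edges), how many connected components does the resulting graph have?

With 0 gone, the remaining components are: {7}; {1, 2, 3, 4, 5, 6, 8, 9}.
That is 2 components.

2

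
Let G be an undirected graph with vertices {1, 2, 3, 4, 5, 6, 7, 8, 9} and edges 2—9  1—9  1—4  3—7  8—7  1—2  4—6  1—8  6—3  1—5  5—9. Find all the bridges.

none

The edges on the cycle 1-4-6-3-7-8-1 are not bridges since each lies on that cycle.
Every edge lies on some cycle, so there are no bridges.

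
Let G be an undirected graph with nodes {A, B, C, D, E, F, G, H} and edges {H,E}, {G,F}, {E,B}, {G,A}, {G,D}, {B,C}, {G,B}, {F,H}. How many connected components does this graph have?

Starting from A we can reach A, B, C, D, E, F, G, H. That is one component of size 8.
Total: 1 component.

1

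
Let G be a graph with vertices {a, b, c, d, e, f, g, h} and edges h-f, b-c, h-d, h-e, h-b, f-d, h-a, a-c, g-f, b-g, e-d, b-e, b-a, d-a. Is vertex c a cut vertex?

Deleting c leaves 1 component (was 1) (its neighbors a, b remain connected to each other), so c is not a cut vertex.

No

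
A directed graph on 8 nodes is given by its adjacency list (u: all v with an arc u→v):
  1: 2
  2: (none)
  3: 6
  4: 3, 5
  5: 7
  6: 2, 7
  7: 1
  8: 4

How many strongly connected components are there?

{3} is an SCC by itself.
{6} is an SCC by itself.
{5} is an SCC by itself.
{4} is an SCC by itself.
{7} is an SCC by itself.
(and 3 more singleton SCCs)
That gives 8 strongly connected components.

8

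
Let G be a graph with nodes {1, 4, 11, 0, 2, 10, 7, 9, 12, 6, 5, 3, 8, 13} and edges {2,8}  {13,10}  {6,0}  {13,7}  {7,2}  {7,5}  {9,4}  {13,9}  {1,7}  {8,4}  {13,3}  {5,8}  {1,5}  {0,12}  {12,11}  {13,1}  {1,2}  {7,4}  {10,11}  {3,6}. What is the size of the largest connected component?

Starting from 0 we can reach 0, 1, 2, 3, 4, 5, 6, 7, 8, 9, 10, 11, 12, 13. That is one component of size 14.
The largest has 14 vertices.

14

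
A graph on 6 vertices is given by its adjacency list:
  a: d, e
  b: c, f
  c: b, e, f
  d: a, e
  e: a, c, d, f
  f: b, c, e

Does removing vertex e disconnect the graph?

Deleting e raises the number of components from 1 to 2, so e is a cut vertex.

Yes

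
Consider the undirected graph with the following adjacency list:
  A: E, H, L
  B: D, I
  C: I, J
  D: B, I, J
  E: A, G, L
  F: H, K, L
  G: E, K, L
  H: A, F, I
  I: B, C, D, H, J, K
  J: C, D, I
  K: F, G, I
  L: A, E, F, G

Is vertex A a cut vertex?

No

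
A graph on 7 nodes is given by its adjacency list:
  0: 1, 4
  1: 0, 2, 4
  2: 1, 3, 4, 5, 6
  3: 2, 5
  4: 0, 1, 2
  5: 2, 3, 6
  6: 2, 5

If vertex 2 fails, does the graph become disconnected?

Deleting 2 raises the number of components from 1 to 2, so 2 is a cut vertex.

Yes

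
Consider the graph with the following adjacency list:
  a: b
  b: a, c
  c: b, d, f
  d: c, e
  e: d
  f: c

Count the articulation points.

Removing b increases the component count from 1 to 2, so b is a cut vertex.
Removing c increases the component count from 1 to 3, so c is a cut vertex.
Removing d increases the component count from 1 to 2, so d is a cut vertex.
By contrast removing f leaves 1 component; it is not a cut vertex. No other vertex is a cut vertex either.

3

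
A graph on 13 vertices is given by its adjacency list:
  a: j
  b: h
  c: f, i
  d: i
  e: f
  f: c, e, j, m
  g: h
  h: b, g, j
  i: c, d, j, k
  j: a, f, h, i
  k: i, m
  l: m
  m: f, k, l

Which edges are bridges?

a-j, b-h, d-i, e-f, g-h, h-j, l-m

The edges on the cycle f-c-i-k-m-f are not bridges since each lies on that cycle.
But removing h-j disconnects h from j; removing e-f disconnects e from f; removing a-j disconnects a from j; removing i-d disconnects i from d — these are bridges.
In total 7 edges are bridges.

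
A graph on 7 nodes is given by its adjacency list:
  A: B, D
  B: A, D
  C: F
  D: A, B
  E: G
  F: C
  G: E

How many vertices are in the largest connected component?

3

Starting from C we can reach C, F. That is one component of size 2.
Starting from E we can reach E, G. That is one component of size 2.
Starting from A we can reach A, B, D. That is one component of size 3.
The largest has 3 vertices.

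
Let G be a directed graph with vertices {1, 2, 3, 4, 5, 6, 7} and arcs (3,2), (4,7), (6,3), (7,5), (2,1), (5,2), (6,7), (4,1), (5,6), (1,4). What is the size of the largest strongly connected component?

{1, 2, 3, 4, 5, 6, 7} are all mutually reachable — one SCC of size 7.
The largest has 7 vertices.

7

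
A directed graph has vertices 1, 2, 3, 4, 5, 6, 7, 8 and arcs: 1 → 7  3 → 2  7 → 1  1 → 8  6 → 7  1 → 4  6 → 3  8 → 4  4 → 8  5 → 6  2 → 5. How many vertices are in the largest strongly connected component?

4

{2, 3, 5, 6} are all mutually reachable — one SCC of size 4.
{1, 7} are all mutually reachable — one SCC of size 2.
{4, 8} are all mutually reachable — one SCC of size 2.
The largest has 4 vertices.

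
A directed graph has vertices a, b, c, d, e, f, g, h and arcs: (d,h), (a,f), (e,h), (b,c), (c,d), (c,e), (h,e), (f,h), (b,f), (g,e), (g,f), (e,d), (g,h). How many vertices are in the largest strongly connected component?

3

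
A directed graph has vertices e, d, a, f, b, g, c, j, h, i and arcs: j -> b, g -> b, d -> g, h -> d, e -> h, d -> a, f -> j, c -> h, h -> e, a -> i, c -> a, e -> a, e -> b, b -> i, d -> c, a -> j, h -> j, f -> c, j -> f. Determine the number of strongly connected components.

4

{a, c, d, e, f, h, j} are all mutually reachable — one SCC of size 7.
{i} is an SCC by itself.
{g} is an SCC by itself.
{b} is an SCC by itself.
That gives 4 strongly connected components.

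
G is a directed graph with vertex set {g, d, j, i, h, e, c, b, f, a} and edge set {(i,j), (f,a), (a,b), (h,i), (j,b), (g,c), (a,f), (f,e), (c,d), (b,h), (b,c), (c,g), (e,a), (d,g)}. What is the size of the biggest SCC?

{b, h, i, j} are all mutually reachable — one SCC of size 4.
{c, d, g} are all mutually reachable — one SCC of size 3.
{a, e, f} are all mutually reachable — one SCC of size 3.
The largest has 4 vertices.

4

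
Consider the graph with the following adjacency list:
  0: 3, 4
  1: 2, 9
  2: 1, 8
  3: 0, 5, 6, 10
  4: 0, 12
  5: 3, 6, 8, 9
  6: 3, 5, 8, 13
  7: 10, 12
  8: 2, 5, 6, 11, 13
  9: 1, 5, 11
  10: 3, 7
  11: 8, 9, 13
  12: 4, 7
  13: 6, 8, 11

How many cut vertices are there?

1

Removing 3 increases the component count from 1 to 2, so 3 is a cut vertex.
By contrast removing 11 leaves 1 component; it is not a cut vertex. No other vertex is a cut vertex either.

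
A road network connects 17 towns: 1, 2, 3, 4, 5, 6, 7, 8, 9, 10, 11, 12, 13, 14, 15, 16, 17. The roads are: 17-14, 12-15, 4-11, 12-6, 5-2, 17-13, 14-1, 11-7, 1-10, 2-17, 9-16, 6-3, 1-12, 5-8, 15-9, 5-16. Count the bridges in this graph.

7

The edges on the cycle 5-2-17-14-1-12-15-9-16-5 are not bridges since each lies on that cycle.
But removing 5-8 disconnects 5 from 8; removing 6-3 disconnects 6 from 3; removing 1-10 disconnects 1 from 10; removing 7-11 disconnects 7 from 11 — these are bridges.
In total 7 edges are bridges.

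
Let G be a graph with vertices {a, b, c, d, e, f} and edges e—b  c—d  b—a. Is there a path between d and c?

From d we can reach c, d, which includes c.

Yes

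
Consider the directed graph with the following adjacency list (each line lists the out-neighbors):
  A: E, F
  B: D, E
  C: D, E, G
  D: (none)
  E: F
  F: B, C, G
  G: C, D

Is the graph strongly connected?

There is no directed path from B to A, so the graph is not strongly connected.

No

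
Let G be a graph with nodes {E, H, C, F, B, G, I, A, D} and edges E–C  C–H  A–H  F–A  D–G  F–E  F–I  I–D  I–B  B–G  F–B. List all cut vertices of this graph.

F

Removing F increases the component count from 1 to 2, so F is a cut vertex.
By contrast removing H leaves 1 component; it is not a cut vertex. No other vertex is a cut vertex either.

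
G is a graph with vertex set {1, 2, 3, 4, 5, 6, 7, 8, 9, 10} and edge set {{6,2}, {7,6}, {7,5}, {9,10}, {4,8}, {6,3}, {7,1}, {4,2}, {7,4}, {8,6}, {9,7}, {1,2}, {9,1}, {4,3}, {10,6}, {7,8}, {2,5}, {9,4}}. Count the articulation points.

0

Removing 2, for instance, still leaves 1 component. No single vertex removal increases the component count — the graph has no articulation points.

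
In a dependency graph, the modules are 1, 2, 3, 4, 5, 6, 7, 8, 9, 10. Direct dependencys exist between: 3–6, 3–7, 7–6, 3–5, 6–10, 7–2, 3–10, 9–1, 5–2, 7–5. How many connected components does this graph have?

4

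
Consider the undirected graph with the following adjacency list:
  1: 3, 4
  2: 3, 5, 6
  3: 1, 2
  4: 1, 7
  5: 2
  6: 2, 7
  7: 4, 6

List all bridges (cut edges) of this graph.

2-5

The edges on the cycle 3-2-6-7-4-1-3 are not bridges since each lies on that cycle.
But removing 2-5 disconnects 2 from 5 — this is a bridge.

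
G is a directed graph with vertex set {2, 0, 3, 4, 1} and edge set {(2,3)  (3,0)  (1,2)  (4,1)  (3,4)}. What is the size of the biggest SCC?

4

{1, 2, 3, 4} are all mutually reachable — one SCC of size 4.
{0} is an SCC by itself.
The largest has 4 vertices.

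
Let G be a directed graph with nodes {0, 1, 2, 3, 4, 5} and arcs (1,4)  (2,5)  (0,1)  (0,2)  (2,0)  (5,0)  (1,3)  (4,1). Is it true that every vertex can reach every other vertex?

There is no directed path from 3 to 0, so the graph is not strongly connected.

No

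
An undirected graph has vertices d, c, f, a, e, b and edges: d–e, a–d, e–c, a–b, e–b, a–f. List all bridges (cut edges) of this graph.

a-f, c-e

The edges on the cycle a-d-e-b-a are not bridges since each lies on that cycle.
But removing e–c disconnects e from c; removing a–f disconnects a from f — these are bridges.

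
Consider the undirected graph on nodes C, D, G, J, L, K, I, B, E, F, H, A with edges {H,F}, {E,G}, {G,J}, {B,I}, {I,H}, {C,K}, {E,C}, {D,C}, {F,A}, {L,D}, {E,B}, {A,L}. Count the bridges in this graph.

3

The edges on the cycle E-B-I-H-F-A-L-D-C-E are not bridges since each lies on that cycle.
But removing C - K disconnects C from K; removing G - J disconnects G from J; removing E - G disconnects E from G — these are bridges.
That makes 3 bridges.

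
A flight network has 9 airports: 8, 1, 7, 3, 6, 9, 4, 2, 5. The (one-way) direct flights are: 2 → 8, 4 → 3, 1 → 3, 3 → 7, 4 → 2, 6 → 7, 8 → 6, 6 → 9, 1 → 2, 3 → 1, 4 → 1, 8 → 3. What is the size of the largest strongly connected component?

4

{1, 2, 3, 8} are all mutually reachable — one SCC of size 4.
{7} is an SCC by itself.
{4} is an SCC by itself.
{6} is an SCC by itself.
{5} is an SCC by itself.
(and 1 more singleton SCC)
The largest has 4 vertices.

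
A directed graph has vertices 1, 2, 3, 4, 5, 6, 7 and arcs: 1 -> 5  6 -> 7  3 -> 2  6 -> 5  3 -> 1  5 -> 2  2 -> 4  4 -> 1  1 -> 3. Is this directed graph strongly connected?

There is no directed path from 5 to 6, so the graph is not strongly connected.

No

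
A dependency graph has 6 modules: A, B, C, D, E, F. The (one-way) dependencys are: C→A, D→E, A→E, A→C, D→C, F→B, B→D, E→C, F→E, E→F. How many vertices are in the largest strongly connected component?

{A, B, C, D, E, F} are all mutually reachable — one SCC of size 6.
The largest has 6 vertices.

6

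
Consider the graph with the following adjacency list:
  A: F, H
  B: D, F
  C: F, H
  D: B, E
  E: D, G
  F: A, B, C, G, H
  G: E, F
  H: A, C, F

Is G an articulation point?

Deleting G leaves 1 component (was 1) (its neighbors E, F remain connected to each other), so G is not a cut vertex.

No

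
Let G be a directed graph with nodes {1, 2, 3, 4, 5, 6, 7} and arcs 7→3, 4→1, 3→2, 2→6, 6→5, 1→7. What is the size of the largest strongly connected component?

{5} is an SCC by itself.
{6} is an SCC by itself.
{4} is an SCC by itself.
{1} is an SCC by itself.
{7} is an SCC by itself.
(and 2 more singleton SCCs)
The largest has 1 vertex.

1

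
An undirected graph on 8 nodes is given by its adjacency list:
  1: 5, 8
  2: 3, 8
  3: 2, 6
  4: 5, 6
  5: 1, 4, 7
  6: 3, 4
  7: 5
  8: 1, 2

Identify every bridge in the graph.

5-7

The edges on the cycle 3-2-8-1-5-4-6-3 are not bridges since each lies on that cycle.
But removing 5-7 disconnects 5 from 7 — this is a bridge.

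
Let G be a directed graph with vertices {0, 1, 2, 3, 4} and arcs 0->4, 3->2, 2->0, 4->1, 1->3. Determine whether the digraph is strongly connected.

Yes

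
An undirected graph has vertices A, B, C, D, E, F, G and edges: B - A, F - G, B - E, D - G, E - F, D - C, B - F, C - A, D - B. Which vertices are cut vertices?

none

Removing B, for instance, still leaves 1 component. No single vertex removal increases the component count — the graph has no articulation points.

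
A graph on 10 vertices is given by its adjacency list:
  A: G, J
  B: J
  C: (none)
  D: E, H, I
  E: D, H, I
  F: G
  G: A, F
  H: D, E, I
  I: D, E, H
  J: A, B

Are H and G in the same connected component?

No

The component containing H is {D, E, H, I}, and G is not in it.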